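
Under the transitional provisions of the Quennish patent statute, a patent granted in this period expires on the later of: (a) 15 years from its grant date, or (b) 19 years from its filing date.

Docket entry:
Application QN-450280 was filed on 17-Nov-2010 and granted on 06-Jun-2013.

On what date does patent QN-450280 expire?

November 17, 2029

(a) grant + 15 years → 6 June 2028.
(b) filing + 19 years → 17 November 2029.
Later of the two: 17 November 2029.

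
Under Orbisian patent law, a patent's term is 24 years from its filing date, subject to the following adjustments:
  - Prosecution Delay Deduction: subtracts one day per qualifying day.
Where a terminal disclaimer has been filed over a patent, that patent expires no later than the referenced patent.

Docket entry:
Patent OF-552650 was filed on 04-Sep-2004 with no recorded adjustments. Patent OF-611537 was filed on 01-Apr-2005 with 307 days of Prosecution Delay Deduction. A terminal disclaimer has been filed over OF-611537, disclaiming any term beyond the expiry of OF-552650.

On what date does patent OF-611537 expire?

Natural term of OF-611537:
  Base: filing + 24 years → 1 April 2029.
  Prosecution Delay Deduction: −307 days → 29 May 2028.
Expiry of referenced patent OF-552650:
  Base: filing + 24 years → 4 September 2028.
Terminal disclaimer: OF-611537 expires on the earlier of 29 May 2028 and 4 September 2028.

May 29, 2028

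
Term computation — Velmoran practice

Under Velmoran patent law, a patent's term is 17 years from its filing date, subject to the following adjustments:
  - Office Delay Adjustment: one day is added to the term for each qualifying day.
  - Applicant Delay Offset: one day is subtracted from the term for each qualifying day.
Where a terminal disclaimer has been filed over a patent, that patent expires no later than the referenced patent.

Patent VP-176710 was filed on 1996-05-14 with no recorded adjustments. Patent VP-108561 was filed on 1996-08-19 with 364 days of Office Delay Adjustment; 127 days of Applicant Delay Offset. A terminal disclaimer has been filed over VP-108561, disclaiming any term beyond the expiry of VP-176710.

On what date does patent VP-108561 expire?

Natural term of VP-108561:
  Base: filing + 17 years → 19 August 2013.
  Office Delay Adjustment: +364 days → 18 August 2014.
  Applicant Delay Offset: −127 days → 13 April 2014.
Expiry of referenced patent VP-176710:
  Base: filing + 17 years → 14 May 2013.
Terminal disclaimer: VP-108561 expires on the earlier of 13 April 2014 and 14 May 2013.

May 14, 2013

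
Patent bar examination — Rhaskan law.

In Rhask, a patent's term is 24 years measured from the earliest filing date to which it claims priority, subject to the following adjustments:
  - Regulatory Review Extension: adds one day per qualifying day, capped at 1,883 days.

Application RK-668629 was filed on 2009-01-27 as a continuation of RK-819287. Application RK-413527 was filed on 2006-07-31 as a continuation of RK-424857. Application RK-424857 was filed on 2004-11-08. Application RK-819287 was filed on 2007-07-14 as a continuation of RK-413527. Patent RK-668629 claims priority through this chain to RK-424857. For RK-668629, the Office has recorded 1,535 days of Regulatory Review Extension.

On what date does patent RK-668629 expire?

Earliest priority filing: 8 November 2004.
Base term: 8 November 2004 + 24 years → 8 November 2028.
Regulatory Review Extension: 1535 days (within the 1883-day cap) → +1535 days → 21 January 2033.

January 21, 2033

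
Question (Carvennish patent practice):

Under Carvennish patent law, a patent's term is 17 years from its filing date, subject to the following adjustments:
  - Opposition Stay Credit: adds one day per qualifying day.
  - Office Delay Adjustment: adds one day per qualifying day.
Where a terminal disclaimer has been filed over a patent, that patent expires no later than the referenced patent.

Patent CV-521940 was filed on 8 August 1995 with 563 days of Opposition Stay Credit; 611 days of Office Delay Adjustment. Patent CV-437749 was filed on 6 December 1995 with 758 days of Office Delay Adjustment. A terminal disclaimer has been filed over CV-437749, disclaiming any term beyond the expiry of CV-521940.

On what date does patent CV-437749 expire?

2015-01-03

Natural term of CV-437749:
  Base: filing + 17 years → 6 December 2012.
  Office Delay Adjustment: +758 days → 3 January 2015.
Expiry of referenced patent CV-521940:
  Base: filing + 17 years → 8 August 2012.
  Opposition Stay Credit: +563 days → 22 February 2014.
  Office Delay Adjustment: +611 days → 26 October 2015.
Terminal disclaimer: CV-437749 expires on the earlier of 3 January 2015 and 26 October 2015.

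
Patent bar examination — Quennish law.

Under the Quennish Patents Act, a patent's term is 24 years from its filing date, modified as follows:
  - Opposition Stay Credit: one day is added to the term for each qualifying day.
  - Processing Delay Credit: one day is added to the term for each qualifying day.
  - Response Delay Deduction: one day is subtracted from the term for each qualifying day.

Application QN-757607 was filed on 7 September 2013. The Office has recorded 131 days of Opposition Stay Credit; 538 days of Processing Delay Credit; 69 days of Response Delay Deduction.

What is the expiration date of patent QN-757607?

Base term: filing date + 24 years → 7 September 2037.
Opposition Stay Credit: +131 days → 16 January 2038.
Processing Delay Credit: +538 days → 8 July 2039.
Response Delay Deduction: −69 days → 30 April 2039.

2039-04-30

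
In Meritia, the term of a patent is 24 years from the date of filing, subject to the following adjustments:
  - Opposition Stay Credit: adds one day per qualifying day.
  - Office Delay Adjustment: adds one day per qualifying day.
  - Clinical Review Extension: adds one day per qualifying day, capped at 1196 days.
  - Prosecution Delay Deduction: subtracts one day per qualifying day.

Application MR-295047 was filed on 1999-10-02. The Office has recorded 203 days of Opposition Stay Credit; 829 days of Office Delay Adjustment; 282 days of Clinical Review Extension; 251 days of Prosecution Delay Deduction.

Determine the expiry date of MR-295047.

Base term: filing date + 24 years → 2 October 2023.
Opposition Stay Credit: +203 days → 22 April 2024.
Office Delay Adjustment: +829 days → 30 July 2026.
Clinical Review Extension: 282 days (within the 1196-day cap) → +282 days → 8 May 2027.
Prosecution Delay Deduction: −251 days → 30 August 2026.

2026-08-30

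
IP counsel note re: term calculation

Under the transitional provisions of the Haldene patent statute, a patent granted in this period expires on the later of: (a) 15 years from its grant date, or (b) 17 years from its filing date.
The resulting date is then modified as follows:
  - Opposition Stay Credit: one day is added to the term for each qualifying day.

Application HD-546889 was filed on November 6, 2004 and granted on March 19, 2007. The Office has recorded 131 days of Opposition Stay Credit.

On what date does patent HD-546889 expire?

July 28, 2022

(a) grant + 15 years → 19 March 2022.
(b) filing + 17 years → 6 November 2021.
Later of the two: 19 March 2022.
Opposition Stay Credit: +131 days → 28 July 2022.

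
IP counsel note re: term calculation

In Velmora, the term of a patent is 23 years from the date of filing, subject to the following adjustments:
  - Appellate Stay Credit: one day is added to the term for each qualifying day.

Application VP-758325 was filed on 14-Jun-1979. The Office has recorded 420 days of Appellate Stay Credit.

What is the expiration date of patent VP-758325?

August 8, 2003

Base term: filing date + 23 years → 14 June 2002.
Appellate Stay Credit: +420 days → 8 August 2003.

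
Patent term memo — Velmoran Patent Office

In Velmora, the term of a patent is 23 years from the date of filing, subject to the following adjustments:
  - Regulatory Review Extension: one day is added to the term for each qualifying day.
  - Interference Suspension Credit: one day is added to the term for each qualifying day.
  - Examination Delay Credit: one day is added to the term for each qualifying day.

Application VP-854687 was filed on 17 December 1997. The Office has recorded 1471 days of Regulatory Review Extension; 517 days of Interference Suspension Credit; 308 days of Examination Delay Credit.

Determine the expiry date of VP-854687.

Base term: filing date + 23 years → 17 December 2020.
Regulatory Review Extension: +1471 days → 27 December 2024.
Interference Suspension Credit: +517 days → 28 May 2026.
Examination Delay Credit: +308 days → 1 April 2027.

April 1, 2027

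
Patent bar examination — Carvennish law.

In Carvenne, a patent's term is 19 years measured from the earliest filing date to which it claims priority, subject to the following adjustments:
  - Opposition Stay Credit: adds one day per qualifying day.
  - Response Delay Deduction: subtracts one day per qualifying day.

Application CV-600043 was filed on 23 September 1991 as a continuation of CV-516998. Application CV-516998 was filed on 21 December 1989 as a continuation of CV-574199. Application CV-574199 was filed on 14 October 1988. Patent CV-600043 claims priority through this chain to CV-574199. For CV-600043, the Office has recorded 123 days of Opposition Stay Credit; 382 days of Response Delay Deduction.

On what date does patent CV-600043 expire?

2007-01-28

Earliest priority filing: 14 October 1988.
Base term: 14 October 1988 + 19 years → 14 October 2007.
Opposition Stay Credit: +123 days → 14 February 2008.
Response Delay Deduction: −382 days → 28 January 2007.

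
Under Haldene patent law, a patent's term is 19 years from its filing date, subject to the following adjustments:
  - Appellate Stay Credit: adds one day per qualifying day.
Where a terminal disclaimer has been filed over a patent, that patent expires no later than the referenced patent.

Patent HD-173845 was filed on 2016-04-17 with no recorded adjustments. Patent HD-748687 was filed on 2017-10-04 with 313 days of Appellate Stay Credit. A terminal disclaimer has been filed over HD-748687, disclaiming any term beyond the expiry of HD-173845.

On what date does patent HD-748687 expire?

Natural term of HD-748687:
  Base: filing + 19 years → 4 October 2036.
  Appellate Stay Credit: +313 days → 13 August 2037.
Expiry of referenced patent HD-173845:
  Base: filing + 19 years → 17 April 2035.
Terminal disclaimer: HD-748687 expires on the earlier of 13 August 2037 and 17 April 2035.

2035-04-17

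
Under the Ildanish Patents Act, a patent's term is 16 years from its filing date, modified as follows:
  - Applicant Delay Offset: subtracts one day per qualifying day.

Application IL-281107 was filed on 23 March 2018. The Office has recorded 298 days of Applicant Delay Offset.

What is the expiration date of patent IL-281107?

May 29, 2033

Base term: filing date + 16 years → 23 March 2034.
Applicant Delay Offset: −298 days → 29 May 2033.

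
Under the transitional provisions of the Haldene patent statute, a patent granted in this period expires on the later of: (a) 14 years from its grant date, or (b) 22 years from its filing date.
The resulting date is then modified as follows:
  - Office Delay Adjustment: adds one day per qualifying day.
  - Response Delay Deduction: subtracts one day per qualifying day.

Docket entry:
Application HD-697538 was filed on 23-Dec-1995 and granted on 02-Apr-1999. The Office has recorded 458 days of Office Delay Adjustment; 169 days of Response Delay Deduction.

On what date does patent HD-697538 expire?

2018-10-08

(a) grant + 14 years → 2 April 2013.
(b) filing + 22 years → 23 December 2017.
Later of the two: 23 December 2017.
Office Delay Adjustment: +458 days → 26 March 2019.
Response Delay Deduction: −169 days → 8 October 2018.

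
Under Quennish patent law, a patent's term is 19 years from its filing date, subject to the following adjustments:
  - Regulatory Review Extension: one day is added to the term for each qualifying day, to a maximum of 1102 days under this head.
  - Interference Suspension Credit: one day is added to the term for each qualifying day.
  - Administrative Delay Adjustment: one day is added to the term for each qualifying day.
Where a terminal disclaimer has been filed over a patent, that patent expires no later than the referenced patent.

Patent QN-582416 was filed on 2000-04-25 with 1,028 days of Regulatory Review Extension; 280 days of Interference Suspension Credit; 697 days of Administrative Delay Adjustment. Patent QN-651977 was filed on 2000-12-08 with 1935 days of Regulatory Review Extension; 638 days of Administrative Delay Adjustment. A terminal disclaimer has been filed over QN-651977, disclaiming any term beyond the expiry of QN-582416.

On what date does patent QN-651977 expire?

Natural term of QN-651977:
  Base: filing + 19 years → 8 December 2019.
  Regulatory Review Extension: 1935 days claimed exceeds the 1102-day cap, so +1102 days → 14 December 2022.
  Administrative Delay Adjustment: +638 days → 12 September 2024.
Expiry of referenced patent QN-582416:
  Base: filing + 19 years → 25 April 2019.
  Regulatory Review Extension: 1028 days (within the 1102-day cap) → +1028 days → 16 February 2022.
  Interference Suspension Credit: +280 days → 23 November 2022.
  Administrative Delay Adjustment: +697 days → 20 October 2024.
Terminal disclaimer: QN-651977 expires on the earlier of 12 September 2024 and 20 October 2024.

September 12, 2024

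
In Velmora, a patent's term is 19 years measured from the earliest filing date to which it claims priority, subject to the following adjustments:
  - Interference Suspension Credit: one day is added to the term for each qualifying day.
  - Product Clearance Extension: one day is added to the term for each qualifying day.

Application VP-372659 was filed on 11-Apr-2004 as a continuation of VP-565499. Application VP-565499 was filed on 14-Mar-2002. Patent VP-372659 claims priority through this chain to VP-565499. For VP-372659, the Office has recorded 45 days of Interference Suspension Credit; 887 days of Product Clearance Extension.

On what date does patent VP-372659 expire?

October 2, 2023

Earliest priority filing: 14 March 2002.
Base term: 14 March 2002 + 19 years → 14 March 2021.
Interference Suspension Credit: +45 days → 28 April 2021.
Product Clearance Extension: +887 days → 2 October 2023.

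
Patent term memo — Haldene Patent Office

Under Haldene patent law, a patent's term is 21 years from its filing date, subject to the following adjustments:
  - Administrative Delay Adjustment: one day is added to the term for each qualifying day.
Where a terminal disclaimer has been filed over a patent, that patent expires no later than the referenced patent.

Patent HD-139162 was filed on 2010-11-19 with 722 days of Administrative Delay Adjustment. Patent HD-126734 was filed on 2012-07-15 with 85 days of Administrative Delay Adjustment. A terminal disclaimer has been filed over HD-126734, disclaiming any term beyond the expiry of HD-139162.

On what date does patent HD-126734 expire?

Natural term of HD-126734:
  Base: filing + 21 years → 15 July 2033.
  Administrative Delay Adjustment: +85 days → 8 October 2033.
Expiry of referenced patent HD-139162:
  Base: filing + 21 years → 19 November 2031.
  Administrative Delay Adjustment: +722 days → 10 November 2033.
Terminal disclaimer: HD-126734 expires on the earlier of 8 October 2033 and 10 November 2033.

October 8, 2033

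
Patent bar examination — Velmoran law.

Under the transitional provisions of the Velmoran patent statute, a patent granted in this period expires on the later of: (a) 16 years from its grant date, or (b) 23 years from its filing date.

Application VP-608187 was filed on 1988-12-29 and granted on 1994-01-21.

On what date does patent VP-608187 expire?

2011-12-29

(a) grant + 16 years → 21 January 2010.
(b) filing + 23 years → 29 December 2011.
Later of the two: 29 December 2011.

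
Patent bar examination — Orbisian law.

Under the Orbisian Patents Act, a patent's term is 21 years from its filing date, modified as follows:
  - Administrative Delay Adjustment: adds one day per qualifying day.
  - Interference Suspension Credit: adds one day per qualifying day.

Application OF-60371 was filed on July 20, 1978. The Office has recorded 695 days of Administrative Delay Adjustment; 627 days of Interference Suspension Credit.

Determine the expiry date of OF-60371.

2003-03-03

Base term: filing date + 21 years → 20 July 1999.
Administrative Delay Adjustment: +695 days → 14 June 2001.
Interference Suspension Credit: +627 days → 3 March 2003.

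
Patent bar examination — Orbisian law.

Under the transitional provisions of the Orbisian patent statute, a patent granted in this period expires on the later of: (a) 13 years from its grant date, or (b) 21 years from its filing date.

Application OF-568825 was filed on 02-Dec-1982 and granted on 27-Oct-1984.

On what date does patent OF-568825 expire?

2003-12-02

(a) grant + 13 years → 27 October 1997.
(b) filing + 21 years → 2 December 2003.
Later of the two: 2 December 2003.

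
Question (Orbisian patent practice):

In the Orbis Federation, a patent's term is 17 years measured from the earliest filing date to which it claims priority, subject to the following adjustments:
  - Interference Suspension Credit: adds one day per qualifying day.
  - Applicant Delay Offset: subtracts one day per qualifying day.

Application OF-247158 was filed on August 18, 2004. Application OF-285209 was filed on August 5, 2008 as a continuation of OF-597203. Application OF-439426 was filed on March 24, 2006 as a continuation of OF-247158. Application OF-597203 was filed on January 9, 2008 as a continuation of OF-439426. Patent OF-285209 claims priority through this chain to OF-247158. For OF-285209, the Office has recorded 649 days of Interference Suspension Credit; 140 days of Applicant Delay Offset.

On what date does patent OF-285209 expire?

January 9, 2023

Earliest priority filing: 18 August 2004.
Base term: 18 August 2004 + 17 years → 18 August 2021.
Interference Suspension Credit: +649 days → 29 May 2023.
Applicant Delay Offset: −140 days → 9 January 2023.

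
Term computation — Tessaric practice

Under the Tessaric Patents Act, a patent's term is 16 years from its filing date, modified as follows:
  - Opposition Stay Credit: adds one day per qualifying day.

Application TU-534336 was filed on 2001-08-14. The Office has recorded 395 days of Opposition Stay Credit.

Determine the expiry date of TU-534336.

Base term: filing date + 16 years → 14 August 2017.
Opposition Stay Credit: +395 days → 13 September 2018.

September 13, 2018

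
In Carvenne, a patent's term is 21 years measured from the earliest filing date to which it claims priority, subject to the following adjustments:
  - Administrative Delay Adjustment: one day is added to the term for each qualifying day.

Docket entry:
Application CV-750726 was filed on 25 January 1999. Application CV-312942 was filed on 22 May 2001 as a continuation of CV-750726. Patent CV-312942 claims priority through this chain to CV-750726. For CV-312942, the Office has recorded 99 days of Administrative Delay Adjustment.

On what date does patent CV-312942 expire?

Earliest priority filing: 25 January 1999.
Base term: 25 January 1999 + 21 years → 25 January 2020.
Administrative Delay Adjustment: +99 days → 3 May 2020.

May 3, 2020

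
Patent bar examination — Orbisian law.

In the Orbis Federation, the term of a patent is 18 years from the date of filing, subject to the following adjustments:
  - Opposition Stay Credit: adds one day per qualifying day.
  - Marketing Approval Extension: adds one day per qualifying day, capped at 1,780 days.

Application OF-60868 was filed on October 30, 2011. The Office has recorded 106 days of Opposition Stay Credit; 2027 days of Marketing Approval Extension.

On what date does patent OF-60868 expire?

2034-12-29

Base term: filing date + 18 years → 30 October 2029.
Opposition Stay Credit: +106 days → 13 February 2030.
Marketing Approval Extension: 2027 days claimed exceeds the 1780-day cap, so +1780 days → 29 December 2034.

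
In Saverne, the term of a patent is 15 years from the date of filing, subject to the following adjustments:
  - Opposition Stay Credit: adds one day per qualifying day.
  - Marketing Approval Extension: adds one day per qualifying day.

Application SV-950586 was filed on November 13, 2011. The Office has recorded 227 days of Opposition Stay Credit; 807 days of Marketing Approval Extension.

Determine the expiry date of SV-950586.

Base term: filing date + 15 years → 13 November 2026.
Opposition Stay Credit: +227 days → 28 June 2027.
Marketing Approval Extension: +807 days → 12 September 2029.

2029-09-12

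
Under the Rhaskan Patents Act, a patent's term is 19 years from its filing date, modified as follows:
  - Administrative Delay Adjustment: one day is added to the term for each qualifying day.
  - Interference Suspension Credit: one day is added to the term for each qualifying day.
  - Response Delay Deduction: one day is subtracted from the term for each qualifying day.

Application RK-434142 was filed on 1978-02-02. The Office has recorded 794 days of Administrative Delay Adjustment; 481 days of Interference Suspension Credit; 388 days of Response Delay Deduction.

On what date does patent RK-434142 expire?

1999-07-09

Base term: filing date + 19 years → 2 February 1997.
Administrative Delay Adjustment: +794 days → 7 April 1999.
Interference Suspension Credit: +481 days → 31 July 2000.
Response Delay Deduction: −388 days → 9 July 1999.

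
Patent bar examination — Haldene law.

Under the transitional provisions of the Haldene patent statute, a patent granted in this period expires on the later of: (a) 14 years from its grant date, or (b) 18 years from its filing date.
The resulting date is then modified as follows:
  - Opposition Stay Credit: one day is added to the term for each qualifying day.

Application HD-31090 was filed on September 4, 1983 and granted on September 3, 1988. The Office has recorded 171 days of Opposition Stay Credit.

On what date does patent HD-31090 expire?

February 21, 2003

(a) grant + 14 years → 3 September 2002.
(b) filing + 18 years → 4 September 2001.
Later of the two: 3 September 2002.
Opposition Stay Credit: +171 days → 21 February 2003.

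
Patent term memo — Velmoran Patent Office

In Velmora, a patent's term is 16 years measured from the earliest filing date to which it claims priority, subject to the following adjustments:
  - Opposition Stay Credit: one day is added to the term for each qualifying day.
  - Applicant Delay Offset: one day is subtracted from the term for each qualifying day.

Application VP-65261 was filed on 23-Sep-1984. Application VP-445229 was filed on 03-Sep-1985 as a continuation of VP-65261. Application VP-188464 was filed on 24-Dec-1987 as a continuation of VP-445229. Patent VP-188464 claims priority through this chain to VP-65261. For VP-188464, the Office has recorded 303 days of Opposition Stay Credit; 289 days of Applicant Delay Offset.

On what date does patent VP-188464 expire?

Earliest priority filing: 23 September 1984.
Base term: 23 September 1984 + 16 years → 23 September 2000.
Opposition Stay Credit: +303 days → 23 July 2001.
Applicant Delay Offset: −289 days → 7 October 2000.

October 7, 2000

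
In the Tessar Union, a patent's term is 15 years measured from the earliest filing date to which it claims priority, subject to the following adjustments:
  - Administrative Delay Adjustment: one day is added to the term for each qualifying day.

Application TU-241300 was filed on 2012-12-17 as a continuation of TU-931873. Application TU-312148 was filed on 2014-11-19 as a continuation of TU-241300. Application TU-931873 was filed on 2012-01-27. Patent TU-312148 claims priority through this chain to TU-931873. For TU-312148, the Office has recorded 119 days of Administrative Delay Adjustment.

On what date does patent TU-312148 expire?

Earliest priority filing: 27 January 2012.
Base term: 27 January 2012 + 15 years → 27 January 2027.
Administrative Delay Adjustment: +119 days → 26 May 2027.

May 26, 2027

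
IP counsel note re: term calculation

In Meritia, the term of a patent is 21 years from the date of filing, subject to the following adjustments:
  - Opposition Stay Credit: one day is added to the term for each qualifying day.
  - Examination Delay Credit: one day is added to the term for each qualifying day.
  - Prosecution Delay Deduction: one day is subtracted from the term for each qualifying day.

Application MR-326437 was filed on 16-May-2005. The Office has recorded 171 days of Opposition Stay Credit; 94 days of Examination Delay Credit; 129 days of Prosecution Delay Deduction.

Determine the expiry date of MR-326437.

Base term: filing date + 21 years → 16 May 2026.
Opposition Stay Credit: +171 days → 3 November 2026.
Examination Delay Credit: +94 days → 5 February 2027.
Prosecution Delay Deduction: −129 days → 29 September 2026.

2026-09-29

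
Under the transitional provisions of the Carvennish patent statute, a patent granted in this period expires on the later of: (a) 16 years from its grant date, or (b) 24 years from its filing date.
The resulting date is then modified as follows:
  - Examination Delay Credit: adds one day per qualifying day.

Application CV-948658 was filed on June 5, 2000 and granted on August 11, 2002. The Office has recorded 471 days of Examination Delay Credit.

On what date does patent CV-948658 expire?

(a) grant + 16 years → 11 August 2018.
(b) filing + 24 years → 5 June 2024.
Later of the two: 5 June 2024.
Examination Delay Credit: +471 days → 19 September 2025.

2025-09-19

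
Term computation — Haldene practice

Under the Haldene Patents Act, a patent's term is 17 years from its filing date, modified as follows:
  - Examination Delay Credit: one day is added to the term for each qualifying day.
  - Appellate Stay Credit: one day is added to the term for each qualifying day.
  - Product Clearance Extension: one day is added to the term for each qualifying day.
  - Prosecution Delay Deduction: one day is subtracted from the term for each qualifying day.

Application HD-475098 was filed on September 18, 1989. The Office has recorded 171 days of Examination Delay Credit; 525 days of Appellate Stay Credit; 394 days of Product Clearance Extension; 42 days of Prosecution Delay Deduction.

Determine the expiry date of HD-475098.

August 1, 2009

Base term: filing date + 17 years → 18 September 2006.
Examination Delay Credit: +171 days → 8 March 2007.
Appellate Stay Credit: +525 days → 14 August 2008.
Product Clearance Extension: +394 days → 12 September 2009.
Prosecution Delay Deduction: −42 days → 1 August 2009.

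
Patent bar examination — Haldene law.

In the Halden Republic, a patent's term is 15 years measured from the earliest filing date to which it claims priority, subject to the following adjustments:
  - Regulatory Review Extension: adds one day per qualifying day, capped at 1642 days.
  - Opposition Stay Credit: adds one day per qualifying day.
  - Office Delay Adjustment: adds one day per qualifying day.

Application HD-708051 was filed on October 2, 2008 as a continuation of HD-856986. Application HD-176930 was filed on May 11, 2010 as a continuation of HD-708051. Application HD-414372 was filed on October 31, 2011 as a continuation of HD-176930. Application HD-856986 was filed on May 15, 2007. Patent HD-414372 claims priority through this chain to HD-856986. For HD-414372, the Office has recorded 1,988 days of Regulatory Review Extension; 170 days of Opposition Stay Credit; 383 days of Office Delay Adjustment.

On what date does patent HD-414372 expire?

Earliest priority filing: 15 May 2007.
Base term: 15 May 2007 + 15 years → 15 May 2022.
Regulatory Review Extension: 1988 days claimed exceeds the 1642-day cap, so +1642 days → 12 November 2026.
Opposition Stay Credit: +170 days → 1 May 2027.
Office Delay Adjustment: +383 days → 18 May 2028.

May 18, 2028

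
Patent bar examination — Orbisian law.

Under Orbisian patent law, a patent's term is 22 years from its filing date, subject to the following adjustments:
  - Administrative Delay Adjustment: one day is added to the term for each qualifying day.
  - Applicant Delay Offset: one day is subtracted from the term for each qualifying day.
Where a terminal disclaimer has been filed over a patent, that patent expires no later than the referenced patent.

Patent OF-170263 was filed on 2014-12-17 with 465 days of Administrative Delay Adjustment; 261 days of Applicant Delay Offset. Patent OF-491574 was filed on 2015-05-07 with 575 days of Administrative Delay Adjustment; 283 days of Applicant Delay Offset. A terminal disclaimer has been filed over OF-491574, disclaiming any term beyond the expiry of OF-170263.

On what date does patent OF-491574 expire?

July 9, 2037

Natural term of OF-491574:
  Base: filing + 22 years → 7 May 2037.
  Administrative Delay Adjustment: +575 days → 3 December 2038.
  Applicant Delay Offset: −283 days → 23 February 2038.
Expiry of referenced patent OF-170263:
  Base: filing + 22 years → 17 December 2036.
  Administrative Delay Adjustment: +465 days → 27 March 2038.
  Applicant Delay Offset: −261 days → 9 July 2037.
Terminal disclaimer: OF-491574 expires on the earlier of 23 February 2038 and 9 July 2037.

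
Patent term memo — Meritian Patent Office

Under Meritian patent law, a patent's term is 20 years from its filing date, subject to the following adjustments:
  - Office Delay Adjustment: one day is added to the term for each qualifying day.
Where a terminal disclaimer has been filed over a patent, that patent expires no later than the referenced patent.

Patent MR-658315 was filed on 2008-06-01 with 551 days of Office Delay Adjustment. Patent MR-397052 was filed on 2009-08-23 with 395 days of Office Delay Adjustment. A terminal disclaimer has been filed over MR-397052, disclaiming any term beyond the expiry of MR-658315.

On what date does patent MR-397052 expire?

2029-12-04

Natural term of MR-397052:
  Base: filing + 20 years → 23 August 2029.
  Office Delay Adjustment: +395 days → 22 September 2030.
Expiry of referenced patent MR-658315:
  Base: filing + 20 years → 1 June 2028.
  Office Delay Adjustment: +551 days → 4 December 2029.
Terminal disclaimer: MR-397052 expires on the earlier of 22 September 2030 and 4 December 2029.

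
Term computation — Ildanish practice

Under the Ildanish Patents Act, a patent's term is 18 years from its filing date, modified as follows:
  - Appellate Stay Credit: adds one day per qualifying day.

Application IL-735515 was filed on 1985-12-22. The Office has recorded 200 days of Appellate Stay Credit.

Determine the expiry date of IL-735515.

Base term: filing date + 18 years → 22 December 2003.
Appellate Stay Credit: +200 days → 9 July 2004.

July 9, 2004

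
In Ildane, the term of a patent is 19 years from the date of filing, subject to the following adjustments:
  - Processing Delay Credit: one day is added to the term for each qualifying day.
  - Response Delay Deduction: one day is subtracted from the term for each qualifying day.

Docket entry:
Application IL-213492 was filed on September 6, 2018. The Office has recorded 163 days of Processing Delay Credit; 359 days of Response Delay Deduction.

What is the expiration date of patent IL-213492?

Base term: filing date + 19 years → 6 September 2037.
Processing Delay Credit: +163 days → 16 February 2038.
Response Delay Deduction: −359 days → 22 February 2037.

February 22, 2037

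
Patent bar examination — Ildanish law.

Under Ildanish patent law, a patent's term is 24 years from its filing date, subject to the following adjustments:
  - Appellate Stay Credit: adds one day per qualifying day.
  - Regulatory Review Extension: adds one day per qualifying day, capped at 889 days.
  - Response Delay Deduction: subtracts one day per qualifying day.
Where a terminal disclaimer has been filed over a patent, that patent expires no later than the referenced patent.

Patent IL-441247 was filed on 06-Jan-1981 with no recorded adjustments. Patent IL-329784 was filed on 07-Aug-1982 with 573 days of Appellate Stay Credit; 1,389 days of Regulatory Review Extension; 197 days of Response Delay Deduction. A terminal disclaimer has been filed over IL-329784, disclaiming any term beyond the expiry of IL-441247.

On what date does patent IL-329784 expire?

2005-01-06

Natural term of IL-329784:
  Base: filing + 24 years → 7 August 2006.
  Appellate Stay Credit: +573 days → 2 March 2008.
  Regulatory Review Extension: 1389 days claimed exceeds the 889-day cap, so +889 days → 8 August 2010.
  Response Delay Deduction: −197 days → 23 January 2010.
Expiry of referenced patent IL-441247:
  Base: filing + 24 years → 6 January 2005.
Terminal disclaimer: IL-329784 expires on the earlier of 23 January 2010 and 6 January 2005.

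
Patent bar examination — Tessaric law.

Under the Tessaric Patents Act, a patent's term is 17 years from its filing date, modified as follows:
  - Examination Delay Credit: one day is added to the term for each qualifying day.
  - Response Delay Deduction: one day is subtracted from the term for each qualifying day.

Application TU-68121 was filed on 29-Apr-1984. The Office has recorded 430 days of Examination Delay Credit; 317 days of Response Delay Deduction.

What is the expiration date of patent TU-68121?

2001-08-20

Base term: filing date + 17 years → 29 April 2001.
Examination Delay Credit: +430 days → 3 July 2002.
Response Delay Deduction: −317 days → 20 August 2001.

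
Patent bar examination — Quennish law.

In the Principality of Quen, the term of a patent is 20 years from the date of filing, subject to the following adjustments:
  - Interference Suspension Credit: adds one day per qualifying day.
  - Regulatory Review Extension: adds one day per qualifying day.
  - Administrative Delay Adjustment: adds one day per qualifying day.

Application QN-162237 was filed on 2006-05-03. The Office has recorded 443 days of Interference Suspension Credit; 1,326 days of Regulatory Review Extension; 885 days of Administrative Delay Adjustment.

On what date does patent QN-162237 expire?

Base term: filing date + 20 years → 3 May 2026.
Interference Suspension Credit: +443 days → 20 July 2027.
Regulatory Review Extension: +1326 days → 7 March 2031.
Administrative Delay Adjustment: +885 days → 8 August 2033.

August 8, 2033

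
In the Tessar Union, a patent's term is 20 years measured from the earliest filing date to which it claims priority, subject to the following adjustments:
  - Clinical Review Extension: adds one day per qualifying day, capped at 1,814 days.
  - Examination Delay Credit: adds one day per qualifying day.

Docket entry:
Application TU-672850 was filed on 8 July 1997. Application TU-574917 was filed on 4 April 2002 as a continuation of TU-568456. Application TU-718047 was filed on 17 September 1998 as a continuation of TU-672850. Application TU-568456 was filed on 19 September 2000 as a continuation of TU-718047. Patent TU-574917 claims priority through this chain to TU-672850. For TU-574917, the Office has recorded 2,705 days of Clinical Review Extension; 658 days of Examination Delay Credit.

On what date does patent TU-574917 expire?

Earliest priority filing: 8 July 1997.
Base term: 8 July 1997 + 20 years → 8 July 2017.
Clinical Review Extension: 2705 days claimed exceeds the 1814-day cap, so +1814 days → 26 June 2022.
Examination Delay Credit: +658 days → 14 April 2024.

2024-04-14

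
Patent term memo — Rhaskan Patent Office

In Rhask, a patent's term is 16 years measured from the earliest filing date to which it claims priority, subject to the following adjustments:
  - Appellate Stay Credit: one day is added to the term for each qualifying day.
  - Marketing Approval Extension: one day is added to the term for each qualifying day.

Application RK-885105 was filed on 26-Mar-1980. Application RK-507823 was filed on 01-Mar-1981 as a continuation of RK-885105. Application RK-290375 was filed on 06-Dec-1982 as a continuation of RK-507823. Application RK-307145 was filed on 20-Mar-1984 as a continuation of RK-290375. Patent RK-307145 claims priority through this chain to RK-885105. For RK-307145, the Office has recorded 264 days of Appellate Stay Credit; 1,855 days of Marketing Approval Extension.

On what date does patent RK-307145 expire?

January 13, 2002

Earliest priority filing: 26 March 1980.
Base term: 26 March 1980 + 16 years → 26 March 1996.
Appellate Stay Credit: +264 days → 15 December 1996.
Marketing Approval Extension: +1855 days → 13 January 2002.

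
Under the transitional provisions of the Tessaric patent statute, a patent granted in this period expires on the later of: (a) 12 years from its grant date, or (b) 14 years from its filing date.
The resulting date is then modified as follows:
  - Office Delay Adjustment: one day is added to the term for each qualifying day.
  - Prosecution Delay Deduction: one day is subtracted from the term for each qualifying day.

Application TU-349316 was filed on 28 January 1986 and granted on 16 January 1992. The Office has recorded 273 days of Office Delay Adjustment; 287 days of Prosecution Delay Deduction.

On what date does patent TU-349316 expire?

January 2, 2004

(a) grant + 12 years → 16 January 2004.
(b) filing + 14 years → 28 January 2000.
Later of the two: 16 January 2004.
Office Delay Adjustment: +273 days → 15 October 2004.
Prosecution Delay Deduction: −287 days → 2 January 2004.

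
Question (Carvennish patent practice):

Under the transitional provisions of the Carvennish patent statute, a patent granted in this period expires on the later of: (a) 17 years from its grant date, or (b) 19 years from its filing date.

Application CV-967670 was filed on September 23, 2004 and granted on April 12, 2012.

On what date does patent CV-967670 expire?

April 12, 2029

(a) grant + 17 years → 12 April 2029.
(b) filing + 19 years → 23 September 2023.
Later of the two: 12 April 2029.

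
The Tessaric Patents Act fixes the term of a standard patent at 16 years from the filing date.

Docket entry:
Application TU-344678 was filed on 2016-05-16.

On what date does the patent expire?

Filing date + 16 years → 16 May 2032.

May 16, 2032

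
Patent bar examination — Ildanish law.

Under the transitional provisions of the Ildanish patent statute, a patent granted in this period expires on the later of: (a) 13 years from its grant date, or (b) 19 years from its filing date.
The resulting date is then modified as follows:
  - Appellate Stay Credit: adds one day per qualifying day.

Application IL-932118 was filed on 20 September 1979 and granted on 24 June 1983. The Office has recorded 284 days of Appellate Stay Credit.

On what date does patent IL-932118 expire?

(a) grant + 13 years → 24 June 1996.
(b) filing + 19 years → 20 September 1998.
Later of the two: 20 September 1998.
Appellate Stay Credit: +284 days → 1 July 1999.

July 1, 1999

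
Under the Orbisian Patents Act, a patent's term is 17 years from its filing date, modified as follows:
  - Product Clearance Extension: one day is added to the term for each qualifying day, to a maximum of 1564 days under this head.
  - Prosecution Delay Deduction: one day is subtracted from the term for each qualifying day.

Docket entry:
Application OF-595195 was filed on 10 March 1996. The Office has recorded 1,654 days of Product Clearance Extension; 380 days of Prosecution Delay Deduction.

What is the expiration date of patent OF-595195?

Base term: filing date + 17 years → 10 March 2013.
Product Clearance Extension: 1654 days claimed exceeds the 1564-day cap, so +1564 days → 21 June 2017.
Prosecution Delay Deduction: −380 days → 6 June 2016.

2016-06-06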